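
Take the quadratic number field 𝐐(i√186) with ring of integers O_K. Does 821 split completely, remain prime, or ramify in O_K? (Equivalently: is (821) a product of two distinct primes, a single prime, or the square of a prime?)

inert — (821) stays prime in O_K

d = -186 ≡ 2 (mod 4), so O_K = ℤ[√-186] and disc(K) = 4d = -744.
disc(K) = -744 is not divisible by 821; 821 is unramified.
(-186/821) = 635^410 mod 821 = 820, giving Legendre symbol -1.
d is a non-residue mod p, hence 821 remains inert in O_K.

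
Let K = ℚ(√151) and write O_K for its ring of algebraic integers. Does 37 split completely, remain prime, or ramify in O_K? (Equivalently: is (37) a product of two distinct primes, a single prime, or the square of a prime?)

Since 151 ≢ 1 mod 4, the ring of integers is ℤ[√151] with discriminant 4·151 = 604.
37 ∤ 604, so 37 is unramified.
Compute (151/37) via Euler: 3^((37-1)/2) mod 37 = 1, so (151/37) = 1.
d is a quadratic residue mod p, hence 37 splits in O_K.

37 splits in O_K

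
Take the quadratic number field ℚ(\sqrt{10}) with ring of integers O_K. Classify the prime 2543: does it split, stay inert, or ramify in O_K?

remains prime (inert)

Since 10 ≢ 1 mod 4, the ring of integers is ℤ[√10] with discriminant 4·10 = 40.
disc(K) = 40 is not divisible by 2543; 2543 is unramified.
(10/2543) = 10^1271 mod 2543 = 2542, giving Legendre symbol -1.
d is a non-residue mod p, hence 2543 remains inert in O_K.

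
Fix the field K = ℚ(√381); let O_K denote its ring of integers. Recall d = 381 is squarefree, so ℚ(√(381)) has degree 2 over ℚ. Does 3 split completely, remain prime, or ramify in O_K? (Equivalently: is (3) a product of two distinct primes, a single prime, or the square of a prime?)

Since 381 ≡ 1 mod 4, the ring of integers is ℤ[(1+√381)/2] with discriminant 381.
3 divides disc(K) = 381, so 3 ramifies.

p ramifies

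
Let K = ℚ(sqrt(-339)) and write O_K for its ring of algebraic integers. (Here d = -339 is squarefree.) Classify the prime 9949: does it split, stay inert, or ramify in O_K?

inert — (9949) stays prime in O_K

-339 mod 4 = 1, hence disc K = -339 and O_K = ℤ[(1+√-339)/2].
9949 ∤ -339, so 9949 is unramified.
Compute (-339/9949) via Euler: 9610^((9949-1)/2) mod 9949 = 9948, so (-339/9949) = -1.
d is a non-residue mod p, hence 9949 remains inert in O_K.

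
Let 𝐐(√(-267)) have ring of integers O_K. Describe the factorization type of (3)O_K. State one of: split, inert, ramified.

ramified

-267 mod 4 = 1, hence disc K = -267 and O_K = ℤ[(1+√-267)/2].
Ramification test: 3 | -267. The prime 3 ramifies in K.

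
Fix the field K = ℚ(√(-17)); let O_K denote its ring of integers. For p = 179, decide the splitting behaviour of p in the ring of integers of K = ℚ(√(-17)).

inert — (179) stays prime in O_K

d = -17 ≡ 3 (mod 4), so O_K = ℤ[√-17] and disc(K) = 4d = -68.
disc(K) = -68 is not divisible by 179; 179 is unramified.
(-17/179) = 162^89 mod 179 = 178, giving Legendre symbol -1.
d is a non-residue mod p, hence 179 remains inert in O_K.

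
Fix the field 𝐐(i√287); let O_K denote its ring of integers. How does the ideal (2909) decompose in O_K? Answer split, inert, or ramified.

Since -287 ≡ 1 mod 4, the ring of integers is ℤ[(1+√-287)/2] with discriminant -287.
2909 ∤ -287, so 2909 is unramified.
Euler's criterion: (-287)^1454 mod 2909 = 1. Thus (-287|2909) = 1.
Legendre symbol 1 ⇒ 2909 is split.

splits completely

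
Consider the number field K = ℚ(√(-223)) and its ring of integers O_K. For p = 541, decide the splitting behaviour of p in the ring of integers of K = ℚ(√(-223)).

inert — (541) stays prime in O_K

Since -223 ≡ 1 mod 4, the ring of integers is ℤ[(1+√-223)/2] with discriminant -223.
541 ∤ -223, so 541 is unramified.
Euler's criterion: (-223)^270 mod 541 = 540. Thus (-223|541) = -1.
(-223/541) = -1, so 541 is inert.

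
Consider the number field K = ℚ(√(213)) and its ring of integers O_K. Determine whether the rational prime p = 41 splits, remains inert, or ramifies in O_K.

213 mod 4 = 1, hence disc K = 213 and O_K = ℤ[(1+√213)/2].
Since gcd(41, 213) = 1 the prime 41 does not ramify.
(213/41) = 8^20 mod 41 = 1, giving Legendre symbol 1.
(213/41) = 1, so 41 splits.

41 splits in O_K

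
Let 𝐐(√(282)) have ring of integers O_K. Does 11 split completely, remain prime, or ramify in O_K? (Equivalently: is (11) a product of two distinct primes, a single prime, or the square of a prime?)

d = 282 ≡ 2 (mod 4), so O_K = ℤ[√282] and disc(K) = 4d = 1128.
disc(K) = 1128 is not divisible by 11; 11 is unramified.
(282/11) = 7^5 mod 11 = 10, giving Legendre symbol -1.
(282/11) = -1, so 11 is inert.

remains prime (inert)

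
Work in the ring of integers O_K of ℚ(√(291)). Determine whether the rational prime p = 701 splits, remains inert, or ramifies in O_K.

d = 291 ≡ 3 (mod 4), so O_K = ℤ[√291] and disc(K) = 4d = 1164.
Since gcd(701, 1164) = 1 the prime 701 does not ramify.
Legendre symbol by Euler's criterion: (291/701) ≡ 291^350 ≡ 700 (mod 701), i.e. (291/701) = -1.
d is a non-residue mod p, hence 701 remains inert in O_K.

remains prime (inert)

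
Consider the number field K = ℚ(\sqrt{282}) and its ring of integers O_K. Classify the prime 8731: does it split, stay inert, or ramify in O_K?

8731 remains inert

282 mod 4 = 2, hence disc K = 4·282 = 1128 and O_K = ℤ[√282].
Since gcd(8731, 1128) = 1 the prime 8731 does not ramify.
Legendre symbol by Euler's criterion: (282/8731) ≡ 282^4365 ≡ 8730 (mod 8731), i.e. (282/8731) = -1.
Legendre symbol -1 ⇒ 8731 is inert.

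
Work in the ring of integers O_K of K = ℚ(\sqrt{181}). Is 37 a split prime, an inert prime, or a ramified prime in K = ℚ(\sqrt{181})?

split — (37) = 𝔭₁𝔭₂ with 𝔭₁ ≠ 𝔭₂

Since 181 ≡ 1 mod 4, the ring of integers is ℤ[(1+√181)/2] with discriminant 181.
37 ∤ 181, so 37 is unramified.
Compute (181/37) via Euler: 33^((37-1)/2) mod 37 = 1, so (181/37) = 1.
(181/37) = 1, so 37 splits.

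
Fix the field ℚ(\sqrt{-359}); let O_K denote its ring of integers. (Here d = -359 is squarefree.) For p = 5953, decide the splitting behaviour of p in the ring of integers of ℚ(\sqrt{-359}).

p is inert

Since -359 ≡ 1 mod 4, the ring of integers is ℤ[(1+√-359)/2] with discriminant -359.
5953 ∤ -359, so 5953 is unramified.
(-359/5953) = 5594^2976 mod 5953 = 5952, giving Legendre symbol -1.
d is a non-residue mod p, hence 5953 remains inert in O_K.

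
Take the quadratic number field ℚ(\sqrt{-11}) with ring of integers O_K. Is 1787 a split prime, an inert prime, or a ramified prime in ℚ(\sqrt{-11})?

1787 splits in O_K

-11 mod 4 = 1, hence disc K = -11 and O_K = ℤ[(1+√-11)/2].
disc(K) = -11 is not divisible by 1787; 1787 is unramified.
(-11/1787) = 1776^893 mod 1787 = 1, giving Legendre symbol 1.
d is a quadratic residue mod p, hence 1787 splits in O_K.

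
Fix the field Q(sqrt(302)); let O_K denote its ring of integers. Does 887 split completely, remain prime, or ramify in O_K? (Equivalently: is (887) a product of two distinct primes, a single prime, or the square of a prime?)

302 mod 4 = 2, hence disc K = 4·302 = 1208 and O_K = ℤ[√302].
Since gcd(887, 1208) = 1 the prime 887 does not ramify.
(302/887) = 302^443 mod 887 = 1, giving Legendre symbol 1.
d is a quadratic residue mod p, hence 887 splits in O_K.

887 splits in O_K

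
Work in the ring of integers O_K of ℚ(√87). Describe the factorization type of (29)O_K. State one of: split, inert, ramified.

ramifies in O_K

87 mod 4 = 3, hence disc K = 4·87 = 348 and O_K = ℤ[√87].
disc(K) = 348 = 29·12, so p = 29 is ramified.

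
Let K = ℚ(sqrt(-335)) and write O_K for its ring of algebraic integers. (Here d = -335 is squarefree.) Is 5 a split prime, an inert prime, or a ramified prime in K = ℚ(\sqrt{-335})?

Since -335 ≡ 1 mod 4, the ring of integers is ℤ[(1+√-335)/2] with discriminant -335.
disc(K) = -335 = 5·(-67), so p = 5 is ramified.

5 is ramified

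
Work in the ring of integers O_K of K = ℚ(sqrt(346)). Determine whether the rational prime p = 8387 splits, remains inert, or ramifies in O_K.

Since 346 ≢ 1 mod 4, the ring of integers is ℤ[√346] with discriminant 4·346 = 1384.
8387 ∤ 1384, so 8387 is unramified.
(346/8387) = 346^4193 mod 8387 = 8386, giving Legendre symbol -1.
(346/8387) = -1, so 8387 is inert.

8387 remains inert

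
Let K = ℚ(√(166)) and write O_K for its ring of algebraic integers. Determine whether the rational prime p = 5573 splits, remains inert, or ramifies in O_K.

Since 166 ≢ 1 mod 4, the ring of integers is ℤ[√166] with discriminant 4·166 = 664.
disc(K) = 664 is not divisible by 5573; 5573 is unramified.
(166/5573) = 166^2786 mod 5573 = 5572, giving Legendre symbol -1.
Legendre symbol -1 ⇒ 5573 is inert.

p is inert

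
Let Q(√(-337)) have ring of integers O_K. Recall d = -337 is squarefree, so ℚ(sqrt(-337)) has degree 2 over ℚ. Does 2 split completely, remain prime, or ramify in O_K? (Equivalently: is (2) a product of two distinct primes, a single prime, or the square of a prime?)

Since -337 ≢ 1 mod 4, the ring of integers is ℤ[√-337] with discriminant 4·(-337) = -1348.
2 divides disc(K) = -1348, so 2 ramifies.

ramified — (2) = 𝔭²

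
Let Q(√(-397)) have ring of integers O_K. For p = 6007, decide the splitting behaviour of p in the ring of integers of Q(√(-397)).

6007 splits in O_K

-397 mod 4 = 3, hence disc K = 4·(-397) = -1588 and O_K = ℤ[√-397].
6007 ∤ -1588, so 6007 is unramified.
Legendre symbol by Euler's criterion: (-397/6007) ≡ (-397)^3003 ≡ 1 (mod 6007), i.e. (-397/6007) = 1.
Legendre symbol 1 ⇒ 6007 is split.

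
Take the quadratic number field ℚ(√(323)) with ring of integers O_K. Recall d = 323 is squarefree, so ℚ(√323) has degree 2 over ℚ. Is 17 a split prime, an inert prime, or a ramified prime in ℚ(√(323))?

d = 323 ≡ 3 (mod 4), so O_K = ℤ[√323] and disc(K) = 4d = 1292.
Ramification test: 17 | 1292. The prime 17 ramifies in K.

ramified — (17) = 𝔭²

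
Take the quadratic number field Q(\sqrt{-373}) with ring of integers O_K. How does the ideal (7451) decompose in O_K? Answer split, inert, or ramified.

inert

Since -373 ≢ 1 mod 4, the ring of integers is ℤ[√-373] with discriminant 4·(-373) = -1492.
7451 ∤ -1492, so 7451 is unramified.
Euler's criterion: (-373)^3725 mod 7451 = 7450. Thus (-373|7451) = -1.
d is a non-residue mod p, hence 7451 remains inert in O_K.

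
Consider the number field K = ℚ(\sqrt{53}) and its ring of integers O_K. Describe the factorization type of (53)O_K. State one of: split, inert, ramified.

ramified

d = 53 ≡ 1 (mod 4), so O_K = ℤ[(1+√53)/2] and disc(K) = d = 53.
Ramification test: 53 | 53. The prime 53 ramifies in K.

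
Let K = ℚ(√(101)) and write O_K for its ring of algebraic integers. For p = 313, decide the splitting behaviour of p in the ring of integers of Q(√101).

313 remains inert

d = 101 ≡ 1 (mod 4), so O_K = ℤ[(1+√101)/2] and disc(K) = d = 101.
313 ∤ 101, so 313 is unramified.
Compute (101/313) via Euler: 101^((313-1)/2) mod 313 = 312, so (101/313) = -1.
d is a non-residue mod p, hence 313 remains inert in O_K.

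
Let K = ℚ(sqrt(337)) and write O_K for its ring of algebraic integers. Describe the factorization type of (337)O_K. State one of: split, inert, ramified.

p ramifies

Since 337 ≡ 1 mod 4, the ring of integers is ℤ[(1+√337)/2] with discriminant 337.
disc(K) = 337 = 337·1, so p = 337 is ramified.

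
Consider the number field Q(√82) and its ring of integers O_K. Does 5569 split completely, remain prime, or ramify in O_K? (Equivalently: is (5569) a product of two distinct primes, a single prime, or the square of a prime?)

5569 remains inert

82 mod 4 = 2, hence disc K = 4·82 = 328 and O_K = ℤ[√82].
Since gcd(5569, 328) = 1 the prime 5569 does not ramify.
Euler's criterion: 82^2784 mod 5569 = 5568. Thus (82|5569) = -1.
Legendre symbol -1 ⇒ 5569 is inert.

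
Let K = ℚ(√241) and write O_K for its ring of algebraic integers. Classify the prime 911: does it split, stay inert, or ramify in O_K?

split

241 mod 4 = 1, hence disc K = 241 and O_K = ℤ[(1+√241)/2].
911 ∤ 241, so 911 is unramified.
Legendre symbol by Euler's criterion: (241/911) ≡ 241^455 ≡ 1 (mod 911), i.e. (241/911) = 1.
d is a quadratic residue mod p, hence 911 splits in O_K.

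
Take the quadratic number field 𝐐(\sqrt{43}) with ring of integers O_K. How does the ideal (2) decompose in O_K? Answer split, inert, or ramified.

Since 43 ≢ 1 mod 4, the ring of integers is ℤ[√43] with discriminant 4·43 = 172.
Ramification test: 2 | 172. The prime 2 ramifies in K.

ramified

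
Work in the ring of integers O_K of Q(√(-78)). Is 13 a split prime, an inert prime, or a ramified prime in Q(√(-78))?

-78 mod 4 = 2, hence disc K = 4·(-78) = -312 and O_K = ℤ[√-78].
Ramification test: 13 | -312. The prime 13 ramifies in K.

ramified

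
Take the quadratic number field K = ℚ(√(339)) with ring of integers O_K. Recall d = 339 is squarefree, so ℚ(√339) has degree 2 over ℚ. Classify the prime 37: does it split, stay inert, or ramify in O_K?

p is inert

Since 339 ≢ 1 mod 4, the ring of integers is ℤ[√339] with discriminant 4·339 = 1356.
37 ∤ 1356, so 37 is unramified.
Euler's criterion: 339^18 mod 37 = 36. Thus (339|37) = -1.
Legendre symbol -1 ⇒ 37 is inert.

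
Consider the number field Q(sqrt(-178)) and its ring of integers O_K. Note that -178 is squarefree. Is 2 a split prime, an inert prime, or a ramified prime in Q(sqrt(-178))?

p ramifies

d = -178 ≡ 2 (mod 4), so O_K = ℤ[√-178] and disc(K) = 4d = -712.
disc(K) = -712 = 2·(-356), so p = 2 is ramified.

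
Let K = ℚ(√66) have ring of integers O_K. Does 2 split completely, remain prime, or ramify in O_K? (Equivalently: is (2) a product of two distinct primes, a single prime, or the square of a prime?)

Since 66 ≢ 1 mod 4, the ring of integers is ℤ[√66] with discriminant 4·66 = 264.
disc(K) = 264 = 2·132, so p = 2 is ramified.

2 is ramified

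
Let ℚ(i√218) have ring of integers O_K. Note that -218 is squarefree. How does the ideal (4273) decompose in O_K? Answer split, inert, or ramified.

Since -218 ≢ 1 mod 4, the ring of integers is ℤ[√-218] with discriminant 4·(-218) = -872.
Since gcd(4273, -872) = 1 the prime 4273 does not ramify.
Compute (-218/4273) via Euler: 4055^((4273-1)/2) mod 4273 = 1, so (-218/4273) = 1.
Legendre symbol 1 ⇒ 4273 is split.

splits completely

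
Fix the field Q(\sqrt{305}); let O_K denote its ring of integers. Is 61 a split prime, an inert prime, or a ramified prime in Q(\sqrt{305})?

61 is ramified

305 mod 4 = 1, hence disc K = 305 and O_K = ℤ[(1+√305)/2].
disc(K) = 305 = 61·5, so p = 61 is ramified.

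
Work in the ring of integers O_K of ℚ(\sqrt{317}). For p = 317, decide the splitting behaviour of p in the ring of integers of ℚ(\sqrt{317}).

d = 317 ≡ 1 (mod 4), so O_K = ℤ[(1+√317)/2] and disc(K) = d = 317.
Ramification test: 317 | 317. The prime 317 ramifies in K.

ramifies in O_K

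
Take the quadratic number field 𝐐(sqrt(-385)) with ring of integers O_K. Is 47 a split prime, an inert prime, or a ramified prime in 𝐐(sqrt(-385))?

-385 mod 4 = 3, hence disc K = 4·(-385) = -1540 and O_K = ℤ[√-385].
Since gcd(47, -1540) = 1 the prime 47 does not ramify.
Euler's criterion: (-385)^23 mod 47 = 46. Thus (-385|47) = -1.
d is a non-residue mod p, hence 47 remains inert in O_K.

inert — (47) stays prime in O_K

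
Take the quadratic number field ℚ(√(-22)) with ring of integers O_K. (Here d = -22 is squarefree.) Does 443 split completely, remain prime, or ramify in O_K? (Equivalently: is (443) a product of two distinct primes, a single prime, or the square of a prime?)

-22 mod 4 = 2, hence disc K = 4·(-22) = -88 and O_K = ℤ[√-22].
Since gcd(443, -88) = 1 the prime 443 does not ramify.
(-22/443) = 421^221 mod 443 = 442, giving Legendre symbol -1.
d is a non-residue mod p, hence 443 remains inert in O_K.

443 remains inert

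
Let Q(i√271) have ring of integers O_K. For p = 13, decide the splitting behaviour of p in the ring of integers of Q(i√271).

-271 mod 4 = 1, hence disc K = -271 and O_K = ℤ[(1+√-271)/2].
13 ∤ -271, so 13 is unramified.
Legendre symbol by Euler's criterion: (-271/13) ≡ (-271)^6 ≡ 12 (mod 13), i.e. (-271/13) = -1.
Legendre symbol -1 ⇒ 13 is inert.

inert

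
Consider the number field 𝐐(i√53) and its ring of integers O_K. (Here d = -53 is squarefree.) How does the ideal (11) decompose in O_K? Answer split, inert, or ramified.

Since -53 ≢ 1 mod 4, the ring of integers is ℤ[√-53] with discriminant 4·(-53) = -212.
Since gcd(11, -212) = 1 the prime 11 does not ramify.
(-53/11) = 2^5 mod 11 = 10, giving Legendre symbol -1.
Legendre symbol -1 ⇒ 11 is inert.

inert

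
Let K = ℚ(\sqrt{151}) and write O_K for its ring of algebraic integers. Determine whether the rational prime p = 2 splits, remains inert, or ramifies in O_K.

ramified — (2) = 𝔭²

d = 151 ≡ 3 (mod 4), so O_K = ℤ[√151] and disc(K) = 4d = 604.
2 divides disc(K) = 604, so 2 ramifies.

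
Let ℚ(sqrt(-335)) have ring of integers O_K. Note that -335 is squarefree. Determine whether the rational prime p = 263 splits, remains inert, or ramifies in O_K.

inert

-335 mod 4 = 1, hence disc K = -335 and O_K = ℤ[(1+√-335)/2].
Since gcd(263, -335) = 1 the prime 263 does not ramify.
Euler's criterion: (-335)^131 mod 263 = 262. Thus (-335|263) = -1.
Legendre symbol -1 ⇒ 263 is inert.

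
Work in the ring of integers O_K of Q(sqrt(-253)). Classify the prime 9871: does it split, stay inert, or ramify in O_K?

d = -253 ≡ 3 (mod 4), so O_K = ℤ[√-253] and disc(K) = 4d = -1012.
9871 ∤ -1012, so 9871 is unramified.
Euler's criterion: (-253)^4935 mod 9871 = 9870. Thus (-253|9871) = -1.
d is a non-residue mod p, hence 9871 remains inert in O_K.

inert — (9871) stays prime in O_K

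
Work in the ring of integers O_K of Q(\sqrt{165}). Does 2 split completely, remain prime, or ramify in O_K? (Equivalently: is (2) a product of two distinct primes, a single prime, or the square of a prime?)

remains prime (inert)

Since 165 ≡ 1 mod 4, the ring of integers is ℤ[(1+√165)/2] with discriminant 165.
2 ∤ 165, so 2 is unramified.
d ≡ 5 (mod 8); the supplementary law gives 2 inert.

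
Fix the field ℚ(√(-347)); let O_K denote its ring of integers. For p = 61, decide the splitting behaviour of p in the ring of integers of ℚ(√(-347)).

Since -347 ≡ 1 mod 4, the ring of integers is ℤ[(1+√-347)/2] with discriminant -347.
Since gcd(61, -347) = 1 the prime 61 does not ramify.
Euler's criterion: (-347)^30 mod 61 = 1. Thus (-347|61) = 1.
Legendre symbol 1 ⇒ 61 is split.

split — (61) = 𝔭₁𝔭₂ with 𝔭₁ ≠ 𝔭₂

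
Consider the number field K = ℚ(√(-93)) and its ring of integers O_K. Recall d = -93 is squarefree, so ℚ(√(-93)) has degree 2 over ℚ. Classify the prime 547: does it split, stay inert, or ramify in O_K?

inert

d = -93 ≡ 3 (mod 4), so O_K = ℤ[√-93] and disc(K) = 4d = -372.
Since gcd(547, -372) = 1 the prime 547 does not ramify.
Euler's criterion: (-93)^273 mod 547 = 546. Thus (-93|547) = -1.
Legendre symbol -1 ⇒ 547 is inert.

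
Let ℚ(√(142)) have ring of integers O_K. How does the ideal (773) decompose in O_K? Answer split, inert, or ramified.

p splits

142 mod 4 = 2, hence disc K = 4·142 = 568 and O_K = ℤ[√142].
disc(K) = 568 is not divisible by 773; 773 is unramified.
Euler's criterion: 142^386 mod 773 = 1. Thus (142|773) = 1.
d is a quadratic residue mod p, hence 773 splits in O_K.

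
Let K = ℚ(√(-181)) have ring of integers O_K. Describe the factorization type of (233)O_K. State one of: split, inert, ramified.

-181 mod 4 = 3, hence disc K = 4·(-181) = -724 and O_K = ℤ[√-181].
disc(K) = -724 is not divisible by 233; 233 is unramified.
Euler's criterion: (-181)^116 mod 233 = 1. Thus (-181|233) = 1.
d is a quadratic residue mod p, hence 233 splits in O_K.

p splits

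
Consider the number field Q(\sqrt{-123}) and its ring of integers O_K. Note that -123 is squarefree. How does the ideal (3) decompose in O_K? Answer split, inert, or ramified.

Since -123 ≡ 1 mod 4, the ring of integers is ℤ[(1+√-123)/2] with discriminant -123.
Ramification test: 3 | -123. The prime 3 ramifies in K.

ramified — (3) = 𝔭²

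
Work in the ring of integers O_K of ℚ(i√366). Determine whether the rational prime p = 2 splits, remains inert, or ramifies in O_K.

p ramifies

-366 mod 4 = 2, hence disc K = 4·(-366) = -1464 and O_K = ℤ[√-366].
disc(K) = -1464 = 2·(-732), so p = 2 is ramified.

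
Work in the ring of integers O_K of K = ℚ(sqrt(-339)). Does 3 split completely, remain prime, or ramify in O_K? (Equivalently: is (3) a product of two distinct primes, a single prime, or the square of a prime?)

p ramifies

-339 mod 4 = 1, hence disc K = -339 and O_K = ℤ[(1+√-339)/2].
disc(K) = -339 = 3·(-113), so p = 3 is ramified.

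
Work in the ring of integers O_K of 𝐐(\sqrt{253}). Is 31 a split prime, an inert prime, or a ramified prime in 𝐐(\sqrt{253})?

31 splits in O_K

Since 253 ≡ 1 mod 4, the ring of integers is ℤ[(1+√253)/2] with discriminant 253.
disc(K) = 253 is not divisible by 31; 31 is unramified.
Compute (253/31) via Euler: 5^((31-1)/2) mod 31 = 1, so (253/31) = 1.
d is a quadratic residue mod p, hence 31 splits in O_K.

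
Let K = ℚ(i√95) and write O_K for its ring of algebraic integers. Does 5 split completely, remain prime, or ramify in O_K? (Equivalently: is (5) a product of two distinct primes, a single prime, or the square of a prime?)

p ramifies

Since -95 ≡ 1 mod 4, the ring of integers is ℤ[(1+√-95)/2] with discriminant -95.
5 divides disc(K) = -95, so 5 ramifies.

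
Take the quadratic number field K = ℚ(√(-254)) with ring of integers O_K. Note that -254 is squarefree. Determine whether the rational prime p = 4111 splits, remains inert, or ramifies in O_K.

Since -254 ≢ 1 mod 4, the ring of integers is ℤ[√-254] with discriminant 4·(-254) = -1016.
4111 ∤ -1016, so 4111 is unramified.
Legendre symbol by Euler's criterion: (-254/4111) ≡ (-254)^2055 ≡ 1 (mod 4111), i.e. (-254/4111) = 1.
(-254/4111) = 1, so 4111 splits.

4111 splits in O_K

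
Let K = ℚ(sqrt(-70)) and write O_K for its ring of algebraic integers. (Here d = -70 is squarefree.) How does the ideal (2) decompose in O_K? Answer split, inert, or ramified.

Since -70 ≢ 1 mod 4, the ring of integers is ℤ[√-70] with discriminant 4·(-70) = -280.
2 divides disc(K) = -280, so 2 ramifies.

ramified — (2) = 𝔭²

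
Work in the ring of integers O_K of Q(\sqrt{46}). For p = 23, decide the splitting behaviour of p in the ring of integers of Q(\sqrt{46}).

23 is ramified

46 mod 4 = 2, hence disc K = 4·46 = 184 and O_K = ℤ[√46].
Ramification test: 23 | 184. The prime 23 ramifies in K.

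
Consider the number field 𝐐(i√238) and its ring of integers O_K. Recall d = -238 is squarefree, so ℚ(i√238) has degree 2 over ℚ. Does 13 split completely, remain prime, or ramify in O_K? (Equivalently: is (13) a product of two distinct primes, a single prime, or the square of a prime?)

Since -238 ≢ 1 mod 4, the ring of integers is ℤ[√-238] with discriminant 4·(-238) = -952.
disc(K) = -952 is not divisible by 13; 13 is unramified.
Euler's criterion: (-238)^6 mod 13 = 1. Thus (-238|13) = 1.
d is a quadratic residue mod p, hence 13 splits in O_K.

p splits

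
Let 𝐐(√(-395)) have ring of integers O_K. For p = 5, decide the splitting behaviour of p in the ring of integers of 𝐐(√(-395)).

ramified — (5) = 𝔭²

Since -395 ≡ 1 mod 4, the ring of integers is ℤ[(1+√-395)/2] with discriminant -395.
5 divides disc(K) = -395, so 5 ramifies.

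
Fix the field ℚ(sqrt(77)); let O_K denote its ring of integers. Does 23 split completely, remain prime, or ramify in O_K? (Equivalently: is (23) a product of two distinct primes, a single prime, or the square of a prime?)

p splits

77 mod 4 = 1, hence disc K = 77 and O_K = ℤ[(1+√77)/2].
23 ∤ 77, so 23 is unramified.
Legendre symbol by Euler's criterion: (77/23) ≡ 77^11 ≡ 1 (mod 23), i.e. (77/23) = 1.
d is a quadratic residue mod p, hence 23 splits in O_K.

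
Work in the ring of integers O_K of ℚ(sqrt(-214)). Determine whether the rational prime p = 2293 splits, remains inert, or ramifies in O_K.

-214 mod 4 = 2, hence disc K = 4·(-214) = -856 and O_K = ℤ[√-214].
2293 ∤ -856, so 2293 is unramified.
Legendre symbol by Euler's criterion: (-214/2293) ≡ (-214)^1146 ≡ 1 (mod 2293), i.e. (-214/2293) = 1.
d is a quadratic residue mod p, hence 2293 splits in O_K.

splits completely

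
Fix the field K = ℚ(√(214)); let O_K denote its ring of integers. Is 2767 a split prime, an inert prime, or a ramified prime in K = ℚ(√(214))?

inert — (2767) stays prime in O_K

d = 214 ≡ 2 (mod 4), so O_K = ℤ[√214] and disc(K) = 4d = 856.
Since gcd(2767, 856) = 1 the prime 2767 does not ramify.
Euler's criterion: 214^1383 mod 2767 = 2766. Thus (214|2767) = -1.
(214/2767) = -1, so 2767 is inert.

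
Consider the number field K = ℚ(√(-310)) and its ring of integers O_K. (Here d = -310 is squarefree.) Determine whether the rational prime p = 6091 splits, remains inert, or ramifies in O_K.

-310 mod 4 = 2, hence disc K = 4·(-310) = -1240 and O_K = ℤ[√-310].
Since gcd(6091, -1240) = 1 the prime 6091 does not ramify.
Euler's criterion: (-310)^3045 mod 6091 = 1. Thus (-310|6091) = 1.
d is a quadratic residue mod p, hence 6091 splits in O_K.

p splits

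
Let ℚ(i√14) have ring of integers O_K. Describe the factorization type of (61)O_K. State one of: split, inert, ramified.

Since -14 ≢ 1 mod 4, the ring of integers is ℤ[√-14] with discriminant 4·(-14) = -56.
disc(K) = -56 is not divisible by 61; 61 is unramified.
(-14/61) = 47^30 mod 61 = 1, giving Legendre symbol 1.
(-14/61) = 1, so 61 splits.

61 splits in O_K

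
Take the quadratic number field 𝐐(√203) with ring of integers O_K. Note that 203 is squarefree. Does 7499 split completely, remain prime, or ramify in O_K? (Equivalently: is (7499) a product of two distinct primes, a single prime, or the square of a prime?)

split — (7499) = 𝔭₁𝔭₂ with 𝔭₁ ≠ 𝔭₂

Since 203 ≢ 1 mod 4, the ring of integers is ℤ[√203] with discriminant 4·203 = 812.
Since gcd(7499, 812) = 1 the prime 7499 does not ramify.
Euler's criterion: 203^3749 mod 7499 = 1. Thus (203|7499) = 1.
d is a quadratic residue mod p, hence 7499 splits in O_K.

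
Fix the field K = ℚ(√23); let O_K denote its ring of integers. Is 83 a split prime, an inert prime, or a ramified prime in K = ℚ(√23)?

p splits

23 mod 4 = 3, hence disc K = 4·23 = 92 and O_K = ℤ[√23].
Since gcd(83, 92) = 1 the prime 83 does not ramify.
Euler's criterion: 23^41 mod 83 = 1. Thus (23|83) = 1.
d is a quadratic residue mod p, hence 83 splits in O_K.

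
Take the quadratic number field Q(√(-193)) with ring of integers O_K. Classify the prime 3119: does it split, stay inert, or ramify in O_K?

inert — (3119) stays prime in O_K

d = -193 ≡ 3 (mod 4), so O_K = ℤ[√-193] and disc(K) = 4d = -772.
disc(K) = -772 is not divisible by 3119; 3119 is unramified.
Euler's criterion: (-193)^1559 mod 3119 = 3118. Thus (-193|3119) = -1.
Legendre symbol -1 ⇒ 3119 is inert.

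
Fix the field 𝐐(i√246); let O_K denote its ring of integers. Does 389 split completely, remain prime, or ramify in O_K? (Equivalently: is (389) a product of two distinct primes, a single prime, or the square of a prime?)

Since -246 ≢ 1 mod 4, the ring of integers is ℤ[√-246] with discriminant 4·(-246) = -984.
389 ∤ -984, so 389 is unramified.
Compute (-246/389) via Euler: 143^((389-1)/2) mod 389 = 1, so (-246/389) = 1.
Legendre symbol 1 ⇒ 389 is split.

389 splits in O_K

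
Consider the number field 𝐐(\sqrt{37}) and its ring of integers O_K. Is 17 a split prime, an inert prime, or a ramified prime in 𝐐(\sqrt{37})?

p is inert

d = 37 ≡ 1 (mod 4), so O_K = ℤ[(1+√37)/2] and disc(K) = d = 37.
Since gcd(17, 37) = 1 the prime 17 does not ramify.
Compute (37/17) via Euler: 3^((17-1)/2) mod 17 = 16, so (37/17) = -1.
(37/17) = -1, so 17 is inert.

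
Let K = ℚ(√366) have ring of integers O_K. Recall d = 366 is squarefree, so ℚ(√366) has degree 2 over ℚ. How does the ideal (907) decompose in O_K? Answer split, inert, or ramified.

d = 366 ≡ 2 (mod 4), so O_K = ℤ[√366] and disc(K) = 4d = 1464.
907 ∤ 1464, so 907 is unramified.
Legendre symbol by Euler's criterion: (366/907) ≡ 366^453 ≡ 906 (mod 907), i.e. (366/907) = -1.
Legendre symbol -1 ⇒ 907 is inert.

remains prime (inert)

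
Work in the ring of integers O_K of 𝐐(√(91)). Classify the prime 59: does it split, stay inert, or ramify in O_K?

inert — (59) stays prime in O_K

91 mod 4 = 3, hence disc K = 4·91 = 364 and O_K = ℤ[√91].
59 ∤ 364, so 59 is unramified.
Euler's criterion: 91^29 mod 59 = 58. Thus (91|59) = -1.
Legendre symbol -1 ⇒ 59 is inert.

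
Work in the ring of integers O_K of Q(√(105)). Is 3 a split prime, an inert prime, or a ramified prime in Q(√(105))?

105 mod 4 = 1, hence disc K = 105 and O_K = ℤ[(1+√105)/2].
disc(K) = 105 = 3·35, so p = 3 is ramified.

ramified — (3) = 𝔭²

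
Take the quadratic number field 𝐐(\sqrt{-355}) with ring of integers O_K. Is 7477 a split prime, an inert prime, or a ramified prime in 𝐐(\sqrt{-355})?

-355 mod 4 = 1, hence disc K = -355 and O_K = ℤ[(1+√-355)/2].
7477 ∤ -355, so 7477 is unramified.
Euler's criterion: (-355)^3738 mod 7477 = 1. Thus (-355|7477) = 1.
(-355/7477) = 1, so 7477 splits.

p splits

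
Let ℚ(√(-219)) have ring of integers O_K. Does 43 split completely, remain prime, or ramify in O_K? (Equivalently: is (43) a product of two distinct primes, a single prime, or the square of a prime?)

-219 mod 4 = 1, hence disc K = -219 and O_K = ℤ[(1+√-219)/2].
Since gcd(43, -219) = 1 the prime 43 does not ramify.
Legendre symbol by Euler's criterion: (-219/43) ≡ (-219)^21 ≡ 42 (mod 43), i.e. (-219/43) = -1.
(-219/43) = -1, so 43 is inert.

p is inert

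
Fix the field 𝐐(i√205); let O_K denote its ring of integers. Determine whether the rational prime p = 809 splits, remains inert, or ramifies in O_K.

d = -205 ≡ 3 (mod 4), so O_K = ℤ[√-205] and disc(K) = 4d = -820.
809 ∤ -820, so 809 is unramified.
(-205/809) = 604^404 mod 809 = 808, giving Legendre symbol -1.
(-205/809) = -1, so 809 is inert.

inert — (809) stays prime in O_K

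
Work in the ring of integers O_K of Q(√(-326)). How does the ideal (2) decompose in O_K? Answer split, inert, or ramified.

d = -326 ≡ 2 (mod 4), so O_K = ℤ[√-326] and disc(K) = 4d = -1304.
disc(K) = -1304 = 2·(-652), so p = 2 is ramified.

ramified — (2) = 𝔭²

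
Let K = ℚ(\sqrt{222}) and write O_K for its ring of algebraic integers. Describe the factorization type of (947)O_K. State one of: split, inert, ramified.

split — (947) = 𝔭₁𝔭₂ with 𝔭₁ ≠ 𝔭₂

Since 222 ≢ 1 mod 4, the ring of integers is ℤ[√222] with discriminant 4·222 = 888.
disc(K) = 888 is not divisible by 947; 947 is unramified.
Euler's criterion: 222^473 mod 947 = 1. Thus (222|947) = 1.
Legendre symbol 1 ⇒ 947 is split.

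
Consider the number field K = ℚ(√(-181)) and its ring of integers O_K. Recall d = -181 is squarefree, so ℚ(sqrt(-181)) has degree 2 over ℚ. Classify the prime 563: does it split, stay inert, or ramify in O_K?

563 remains inert

Since -181 ≢ 1 mod 4, the ring of integers is ℤ[√-181] with discriminant 4·(-181) = -724.
Since gcd(563, -724) = 1 the prime 563 does not ramify.
Compute (-181/563) via Euler: 382^((563-1)/2) mod 563 = 562, so (-181/563) = -1.
d is a non-residue mod p, hence 563 remains inert in O_K.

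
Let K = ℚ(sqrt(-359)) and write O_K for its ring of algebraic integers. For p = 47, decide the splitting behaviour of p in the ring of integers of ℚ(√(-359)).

d = -359 ≡ 1 (mod 4), so O_K = ℤ[(1+√-359)/2] and disc(K) = d = -359.
Since gcd(47, -359) = 1 the prime 47 does not ramify.
Compute (-359/47) via Euler: 17^((47-1)/2) mod 47 = 1, so (-359/47) = 1.
d is a quadratic residue mod p, hence 47 splits in O_K.

p splits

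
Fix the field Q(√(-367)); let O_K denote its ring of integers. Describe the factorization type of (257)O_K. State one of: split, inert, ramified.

Since -367 ≡ 1 mod 4, the ring of integers is ℤ[(1+√-367)/2] with discriminant -367.
257 ∤ -367, so 257 is unramified.
Euler's criterion: (-367)^128 mod 257 = 256. Thus (-367|257) = -1.
(-367/257) = -1, so 257 is inert.

inert — (257) stays prime in O_K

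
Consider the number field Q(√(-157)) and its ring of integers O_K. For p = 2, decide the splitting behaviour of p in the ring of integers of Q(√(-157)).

Since -157 ≢ 1 mod 4, the ring of integers is ℤ[√-157] with discriminant 4·(-157) = -628.
2 divides disc(K) = -628, so 2 ramifies.

2 is ramified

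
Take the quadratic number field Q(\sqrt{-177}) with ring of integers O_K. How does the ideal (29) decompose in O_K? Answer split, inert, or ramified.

remains prime (inert)

-177 mod 4 = 3, hence disc K = 4·(-177) = -708 and O_K = ℤ[√-177].
Since gcd(29, -708) = 1 the prime 29 does not ramify.
Compute (-177/29) via Euler: 26^((29-1)/2) mod 29 = 28, so (-177/29) = -1.
Legendre symbol -1 ⇒ 29 is inert.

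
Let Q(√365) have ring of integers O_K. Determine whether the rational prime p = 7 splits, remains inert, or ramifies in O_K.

7 splits in O_K

Since 365 ≡ 1 mod 4, the ring of integers is ℤ[(1+√365)/2] with discriminant 365.
disc(K) = 365 is not divisible by 7; 7 is unramified.
Legendre symbol by Euler's criterion: (365/7) ≡ 365^3 ≡ 1 (mod 7), i.e. (365/7) = 1.
Legendre symbol 1 ⇒ 7 is split.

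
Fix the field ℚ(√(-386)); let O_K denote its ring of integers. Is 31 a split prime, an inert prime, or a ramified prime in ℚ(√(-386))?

-386 mod 4 = 2, hence disc K = 4·(-386) = -1544 and O_K = ℤ[√-386].
Since gcd(31, -1544) = 1 the prime 31 does not ramify.
Legendre symbol by Euler's criterion: (-386/31) ≡ (-386)^15 ≡ 30 (mod 31), i.e. (-386/31) = -1.
(-386/31) = -1, so 31 is inert.

31 remains inert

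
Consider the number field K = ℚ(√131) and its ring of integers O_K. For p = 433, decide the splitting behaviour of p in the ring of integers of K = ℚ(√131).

Since 131 ≢ 1 mod 4, the ring of integers is ℤ[√131] with discriminant 4·131 = 524.
Since gcd(433, 524) = 1 the prime 433 does not ramify.
Compute (131/433) via Euler: 131^((433-1)/2) mod 433 = 432, so (131/433) = -1.
(131/433) = -1, so 433 is inert.

inert — (433) stays prime in O_K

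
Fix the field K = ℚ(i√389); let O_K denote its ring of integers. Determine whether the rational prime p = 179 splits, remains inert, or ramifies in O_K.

Since -389 ≢ 1 mod 4, the ring of integers is ℤ[√-389] with discriminant 4·(-389) = -1556.
179 ∤ -1556, so 179 is unramified.
Legendre symbol by Euler's criterion: (-389/179) ≡ (-389)^89 ≡ 178 (mod 179), i.e. (-389/179) = -1.
d is a non-residue mod p, hence 179 remains inert in O_K.

p is inert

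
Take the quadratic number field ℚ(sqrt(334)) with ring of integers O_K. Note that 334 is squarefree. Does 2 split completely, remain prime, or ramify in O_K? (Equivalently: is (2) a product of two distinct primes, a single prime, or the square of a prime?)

d = 334 ≡ 2 (mod 4), so O_K = ℤ[√334] and disc(K) = 4d = 1336.
Ramification test: 2 | 1336. The prime 2 ramifies in K.

2 is ramified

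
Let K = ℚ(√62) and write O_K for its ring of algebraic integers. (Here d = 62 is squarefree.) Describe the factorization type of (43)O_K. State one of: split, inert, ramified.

p is inert

d = 62 ≡ 2 (mod 4), so O_K = ℤ[√62] and disc(K) = 4d = 248.
43 ∤ 248, so 43 is unramified.
Euler's criterion: 62^21 mod 43 = 42. Thus (62|43) = -1.
Legendre symbol -1 ⇒ 43 is inert.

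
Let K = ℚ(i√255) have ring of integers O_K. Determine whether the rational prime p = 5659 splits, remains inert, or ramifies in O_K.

5659 splits in O_K

-255 mod 4 = 1, hence disc K = -255 and O_K = ℤ[(1+√-255)/2].
disc(K) = -255 is not divisible by 5659; 5659 is unramified.
Compute (-255/5659) via Euler: 5404^((5659-1)/2) mod 5659 = 1, so (-255/5659) = 1.
(-255/5659) = 1, so 5659 splits.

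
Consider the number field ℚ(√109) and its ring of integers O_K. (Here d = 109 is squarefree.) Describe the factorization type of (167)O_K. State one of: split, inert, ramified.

remains prime (inert)

d = 109 ≡ 1 (mod 4), so O_K = ℤ[(1+√109)/2] and disc(K) = d = 109.
167 ∤ 109, so 167 is unramified.
Compute (109/167) via Euler: 109^((167-1)/2) mod 167 = 166, so (109/167) = -1.
Legendre symbol -1 ⇒ 167 is inert.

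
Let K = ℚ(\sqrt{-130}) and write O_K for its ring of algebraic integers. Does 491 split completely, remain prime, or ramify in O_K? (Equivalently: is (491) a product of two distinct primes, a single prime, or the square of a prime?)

split

Since -130 ≢ 1 mod 4, the ring of integers is ℤ[√-130] with discriminant 4·(-130) = -520.
491 ∤ -520, so 491 is unramified.
Compute (-130/491) via Euler: 361^((491-1)/2) mod 491 = 1, so (-130/491) = 1.
d is a quadratic residue mod p, hence 491 splits in O_K.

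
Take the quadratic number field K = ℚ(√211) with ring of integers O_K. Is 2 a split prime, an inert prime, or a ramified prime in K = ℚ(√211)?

d = 211 ≡ 3 (mod 4), so O_K = ℤ[√211] and disc(K) = 4d = 844.
Ramification test: 2 | 844. The prime 2 ramifies in K.

ramified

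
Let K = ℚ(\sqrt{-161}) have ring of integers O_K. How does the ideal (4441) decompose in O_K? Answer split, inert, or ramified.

d = -161 ≡ 3 (mod 4), so O_K = ℤ[√-161] and disc(K) = 4d = -644.
Since gcd(4441, -644) = 1 the prime 4441 does not ramify.
(-161/4441) = 4280^2220 mod 4441 = 4440, giving Legendre symbol -1.
(-161/4441) = -1, so 4441 is inert.

4441 remains inert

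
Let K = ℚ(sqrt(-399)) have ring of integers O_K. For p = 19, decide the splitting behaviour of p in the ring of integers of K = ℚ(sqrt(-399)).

ramifies in O_K

Since -399 ≡ 1 mod 4, the ring of integers is ℤ[(1+√-399)/2] with discriminant -399.
disc(K) = -399 = 19·(-21), so p = 19 is ramified.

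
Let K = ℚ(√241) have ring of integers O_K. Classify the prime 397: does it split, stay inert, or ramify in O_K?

397 remains inert

d = 241 ≡ 1 (mod 4), so O_K = ℤ[(1+√241)/2] and disc(K) = d = 241.
disc(K) = 241 is not divisible by 397; 397 is unramified.
Compute (241/397) via Euler: 241^((397-1)/2) mod 397 = 396, so (241/397) = -1.
d is a non-residue mod p, hence 397 remains inert in O_K.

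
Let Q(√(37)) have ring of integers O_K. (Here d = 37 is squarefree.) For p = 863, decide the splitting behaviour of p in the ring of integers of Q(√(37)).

split — (863) = 𝔭₁𝔭₂ with 𝔭₁ ≠ 𝔭₂

37 mod 4 = 1, hence disc K = 37 and O_K = ℤ[(1+√37)/2].
disc(K) = 37 is not divisible by 863; 863 is unramified.
Euler's criterion: 37^431 mod 863 = 1. Thus (37|863) = 1.
Legendre symbol 1 ⇒ 863 is split.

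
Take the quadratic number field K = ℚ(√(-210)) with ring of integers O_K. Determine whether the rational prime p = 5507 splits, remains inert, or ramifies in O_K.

Since -210 ≢ 1 mod 4, the ring of integers is ℤ[√-210] with discriminant 4·(-210) = -840.
Since gcd(5507, -840) = 1 the prime 5507 does not ramify.
(-210/5507) = 5297^2753 mod 5507 = 5506, giving Legendre symbol -1.
d is a non-residue mod p, hence 5507 remains inert in O_K.

inert — (5507) stays prime in O_K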